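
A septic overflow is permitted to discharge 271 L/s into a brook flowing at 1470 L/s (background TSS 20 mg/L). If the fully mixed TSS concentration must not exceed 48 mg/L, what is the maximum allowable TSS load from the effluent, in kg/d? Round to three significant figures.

4680 kg/d

Mass balance at the limit: 1470·20.00 + 271.0·Cₑ = 1741·48 → Cₑ = 199.9 mg/L.
271.0 L/s = 0.2710 m³/s. Load = 0.2710 m³/s × 199.9 g/m³ × 86 400 s/d = 4680 kg/d.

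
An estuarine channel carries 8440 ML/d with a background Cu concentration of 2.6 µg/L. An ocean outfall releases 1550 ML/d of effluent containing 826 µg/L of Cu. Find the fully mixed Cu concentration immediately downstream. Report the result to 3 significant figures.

After mixing, C = (8440·2.600 + 1550·826.0) / 9990 = 1302000/9990 = 130.4 µg/L.

130 µg/L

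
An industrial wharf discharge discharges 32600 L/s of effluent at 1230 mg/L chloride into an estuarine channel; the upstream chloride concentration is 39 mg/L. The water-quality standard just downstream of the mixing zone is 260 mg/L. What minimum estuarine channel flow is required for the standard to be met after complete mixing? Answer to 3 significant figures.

143000 L/s

Set C_mix = 260: (Q·39.00 + 32600·1230) / (Q + 32600) = 260
→ Q = 32600·(1230 − 260)/(260 − 39.00) = 143100 L/s.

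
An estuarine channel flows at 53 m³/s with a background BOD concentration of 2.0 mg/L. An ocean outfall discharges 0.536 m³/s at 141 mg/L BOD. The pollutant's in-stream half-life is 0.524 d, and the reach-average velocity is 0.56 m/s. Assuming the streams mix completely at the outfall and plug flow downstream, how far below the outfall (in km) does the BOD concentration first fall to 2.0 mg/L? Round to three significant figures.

After mixing, C = (53.00·2.000 + 0.5360·141.0) / 53.54 = 181.6/53.54 = 3.392 mg/L.
Half-life 0.524 d → k = ln 2 / 0.524 = 1.323 d⁻¹.
Set 3.392·exp(−k·t) = 2.0 → t = ln(3.392/2.0)/k = 34500 s = 9.583 h.
Distance = v·t = 0.56·34500 = 19320 m = 19.32 km.

19.3 km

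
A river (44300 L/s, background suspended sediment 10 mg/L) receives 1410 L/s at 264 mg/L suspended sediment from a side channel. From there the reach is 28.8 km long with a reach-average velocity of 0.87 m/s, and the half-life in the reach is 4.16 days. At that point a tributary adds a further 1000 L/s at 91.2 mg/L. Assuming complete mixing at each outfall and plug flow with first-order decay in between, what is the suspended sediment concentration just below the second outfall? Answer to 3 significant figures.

Flow-weighted average: C = (44300·10.00 + 1410·264.0) / 45710 = 815200/45710 = 17.84 mg/L; combined flow 45710 L/s.
Travel time t = 28.8·1000 / 0.87 = 33100 s = 9.195 h.
Half-life 4.16 d → k = ln 2 / 4.16 = 0.1666 d⁻¹.
First-order decay: C = 17.84·exp(−k·t) = 17.84·0.9382 = 16.73 mg/L.
At the second outfall, C = (45710·16.73 + 1000·91.20) / (45710 + 1000) = 18.33 mg/L.

18.3 mg/L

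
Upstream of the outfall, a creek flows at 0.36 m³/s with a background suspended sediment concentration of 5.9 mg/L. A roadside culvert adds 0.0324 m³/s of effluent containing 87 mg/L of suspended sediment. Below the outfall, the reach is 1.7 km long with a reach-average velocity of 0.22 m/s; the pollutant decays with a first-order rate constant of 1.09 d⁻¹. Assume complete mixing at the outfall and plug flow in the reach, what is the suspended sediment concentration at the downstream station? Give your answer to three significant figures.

11.4 mg/L

Mass balance: C = (0.3600·5.900 + 0.03240·87.00) / 0.3924 = 4.943/0.3924 = 12.60 mg/L.
Travel time t = 1.7·1000 / 0.22 = 7727 s = 2.146 h.
After decay, C = 12.60 × e^(−kt) = 12.60 × 0.9071 = 11.43 mg/L.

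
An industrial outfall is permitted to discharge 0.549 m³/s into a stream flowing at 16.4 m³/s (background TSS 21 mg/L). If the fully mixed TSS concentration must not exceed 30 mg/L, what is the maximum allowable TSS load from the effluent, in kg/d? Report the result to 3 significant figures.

14200 kg/d

Mass balance at the limit: 16.40·21.00 + 0.5490·Cₑ = 16.95·30 → Cₑ = 298.9 mg/L.
Load = 0.5490 m³/s × 298.9 g/m³ × 86 400 s/d = 14180 kg/d.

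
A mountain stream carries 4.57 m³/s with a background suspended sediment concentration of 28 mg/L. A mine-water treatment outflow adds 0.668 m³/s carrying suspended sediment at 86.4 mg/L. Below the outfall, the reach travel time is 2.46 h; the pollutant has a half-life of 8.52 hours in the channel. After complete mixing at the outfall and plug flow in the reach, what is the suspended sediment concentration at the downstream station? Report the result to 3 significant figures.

29.0 mg/L

Conservation of mass: C = (4.570·28.00 + 0.6680·86.40) / 5.238 = 185.7/5.238 = 35.45 mg/L.
Half-life 8.52 h → k = ln 2 / 8.52 = 0.08136 h⁻¹ = 1.953 d⁻¹.
Applying C = C₀e^(−kt): 35.45 × 0.8186 = 29.02 mg/L.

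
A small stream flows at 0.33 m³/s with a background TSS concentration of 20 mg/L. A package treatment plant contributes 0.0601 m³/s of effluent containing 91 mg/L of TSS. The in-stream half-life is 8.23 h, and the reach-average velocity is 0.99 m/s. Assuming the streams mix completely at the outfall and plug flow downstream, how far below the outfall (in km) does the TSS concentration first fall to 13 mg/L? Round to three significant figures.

36.7 km

Flow-weighted average: C = (0.3300·20.00 + 0.06010·91.00) / 0.3901 = 12.07/0.3901 = 30.94 mg/L.
Half-life 8.23 h → k = ln 2 / 8.23 = 0.08422 h⁻¹ = 2.021 d⁻¹.
Set 30.94·exp(−k·t) = 13 → t = ln(30.94/13)/k = 37060 s = 10.29 h.
Distance = v·t = 0.99·37060 = 36690 m = 36.69 km.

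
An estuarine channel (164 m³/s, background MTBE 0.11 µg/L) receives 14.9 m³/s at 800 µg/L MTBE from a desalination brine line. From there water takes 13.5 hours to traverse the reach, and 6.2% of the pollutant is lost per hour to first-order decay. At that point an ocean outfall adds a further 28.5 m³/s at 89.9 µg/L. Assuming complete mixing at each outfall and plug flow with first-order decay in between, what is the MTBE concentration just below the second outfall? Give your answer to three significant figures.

36.6 µg/L

After mixing, C = (164.0·0.1100 + 14.90·800.0) / 178.9 = 11940/178.9 = 66.73 µg/L; combined flow 178.9 m³/s.
6.2%/h lost → k = −ln(1 − 0.062) = 0.06401 h⁻¹.
Applying C = C₀e^(−kt): 66.73 × 0.4214 = 28.12 µg/L.
At the second outfall, C = (178.9·28.12 + 28.50·89.90) / (178.9 + 28.50) = 36.61 µg/L.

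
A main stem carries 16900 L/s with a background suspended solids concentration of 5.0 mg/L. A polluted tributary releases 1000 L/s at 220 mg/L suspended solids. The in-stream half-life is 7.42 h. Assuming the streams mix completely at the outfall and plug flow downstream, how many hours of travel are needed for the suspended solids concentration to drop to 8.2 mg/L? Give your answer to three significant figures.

Mixed concentration C = ΣQC/ΣQ = (16900·5.000 + 1000·220.0) / 17900 = 304500/17900 = 17.01 mg/L.
Half-life 7.42 h → k = ln 2 / 7.42 = 0.09342 h⁻¹ = 2.242 d⁻¹.
17.01·exp(−k·t) = 8.2 → t = ln(17.01/8.2)/k = 28120 s = 7.812 h.

7.81 h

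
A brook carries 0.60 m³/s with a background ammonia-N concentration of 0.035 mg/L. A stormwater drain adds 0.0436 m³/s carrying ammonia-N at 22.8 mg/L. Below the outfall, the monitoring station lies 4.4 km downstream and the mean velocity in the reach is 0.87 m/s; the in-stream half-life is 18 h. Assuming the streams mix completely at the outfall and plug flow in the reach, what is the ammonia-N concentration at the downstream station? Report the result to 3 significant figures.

Conservation of mass: C = (0.6000·0.03500 + 0.04360·22.80) / 0.6436 = 1.015/0.6436 = 1.577 mg/L.
Travel time t = 4.4·1000 / 0.87 = 5057 s = 1.405 h.
Half-life 18 h → k = ln 2 / 18 = 0.03851 h⁻¹ = 0.9242 d⁻¹.
After decay, C = 1.577 × e^(−kt) = 1.577 × 0.9473 = 1.494 mg/L.

1.49 mg/L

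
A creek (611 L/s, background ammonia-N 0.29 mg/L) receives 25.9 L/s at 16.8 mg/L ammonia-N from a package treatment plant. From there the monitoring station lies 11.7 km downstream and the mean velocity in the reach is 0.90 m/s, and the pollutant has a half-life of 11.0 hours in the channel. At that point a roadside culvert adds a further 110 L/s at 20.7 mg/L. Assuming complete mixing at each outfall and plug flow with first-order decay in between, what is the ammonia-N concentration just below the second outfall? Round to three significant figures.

Conservation of mass: C = (611.0·0.2900 + 25.90·16.80) / 636.9 = 612.3/636.9 = 0.9614 mg/L; combined flow 636.9 L/s.
Travel time t = 11.7·1000 / 0.90 = 13000 s = 3.611 h.
Half-life 11.0 h → k = ln 2 / 11.0 = 0.06301 h⁻¹ = 1.512 d⁻¹.
Applying C = C₀e^(−kt): 0.9614 × 0.7965 = 0.7657 mg/L.
Second outfall: C = (636.9·0.7657 + 110.0·20.70)/746.9 = 3.702 mg/L.

3.70 mg/L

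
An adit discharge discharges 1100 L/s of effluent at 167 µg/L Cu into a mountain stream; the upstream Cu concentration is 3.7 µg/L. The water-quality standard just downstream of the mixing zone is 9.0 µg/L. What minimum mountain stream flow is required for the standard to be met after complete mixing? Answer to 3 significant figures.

32800 L/s

Set C_mix = 9.0: (Q·3.700 + 1100·167.0) / (Q + 1100) = 9.0
→ Q = 1100·(167.0 − 9.0)/(9.0 − 3.700) = 32790 L/s.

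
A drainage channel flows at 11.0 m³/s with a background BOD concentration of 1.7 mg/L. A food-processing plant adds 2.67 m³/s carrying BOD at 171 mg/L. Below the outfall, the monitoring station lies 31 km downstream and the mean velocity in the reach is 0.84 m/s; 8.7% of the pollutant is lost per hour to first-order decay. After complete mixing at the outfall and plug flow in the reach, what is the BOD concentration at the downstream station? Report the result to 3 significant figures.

Flow-weighted average: C = (11.00·1.700 + 2.670·171.0) / 13.67 = 475.3/13.67 = 34.77 mg/L.
Travel time t = 31·1000 / 0.84 = 36900 s = 10.25 h.
8.7%/h lost → k = −ln(1 − 0.087) = 0.09102 h⁻¹.
After decay, C = 34.77 × e^(−kt) = 34.77 × 0.3933 = 13.68 mg/L.

13.7 mg/L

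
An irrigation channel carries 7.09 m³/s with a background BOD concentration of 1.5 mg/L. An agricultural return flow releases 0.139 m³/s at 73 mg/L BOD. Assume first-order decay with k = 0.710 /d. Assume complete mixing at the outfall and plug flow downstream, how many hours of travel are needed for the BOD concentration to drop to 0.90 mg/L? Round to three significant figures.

Flow-weighted average: C = (7.090·1.500 + 0.1390·73.00) / 7.229 = 20.78/7.229 = 2.875 mg/L.
2.875·exp(−k·t) = 0.90 → t = ln(2.875/0.90)/k = 141300 s = 39.26 h.

39.3 h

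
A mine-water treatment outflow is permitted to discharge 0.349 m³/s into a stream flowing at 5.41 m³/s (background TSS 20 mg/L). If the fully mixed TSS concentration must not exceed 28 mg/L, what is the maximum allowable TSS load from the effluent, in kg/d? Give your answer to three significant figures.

4580 kg/d

Mass balance at the limit: 5.410·20.00 + 0.3490·Cₑ = 5.759·28 → Cₑ = 152.0 mg/L.
Load = 0.3490 m³/s × 152.0 g/m³ × 86 400 s/d = 4584 kg/d.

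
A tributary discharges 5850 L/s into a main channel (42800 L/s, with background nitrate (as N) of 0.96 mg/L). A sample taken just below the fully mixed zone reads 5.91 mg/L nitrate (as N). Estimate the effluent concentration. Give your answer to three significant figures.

Mass balance: 42800·0.9600 + 5850·Cₑ = 48650·5.910
→ Cₑ = (48650·5.910 − 42800·0.9600) / 5850 = 42.13 mg/L.

42.1 mg/L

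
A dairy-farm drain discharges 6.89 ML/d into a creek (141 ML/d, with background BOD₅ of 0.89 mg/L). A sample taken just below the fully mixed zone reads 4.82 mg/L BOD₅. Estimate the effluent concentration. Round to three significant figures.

Mass balance: 141.0·0.8900 + 6.890·Cₑ = 147.9·4.820
→ Cₑ = (147.9·4.820 − 141.0·0.8900) / 6.890 = 85.25 mg/L.

85.2 mg/L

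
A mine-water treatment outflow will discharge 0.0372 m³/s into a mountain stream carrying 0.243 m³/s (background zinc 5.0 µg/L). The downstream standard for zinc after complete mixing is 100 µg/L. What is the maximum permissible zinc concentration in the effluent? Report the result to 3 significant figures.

721 µg/L

At the limit, (Qr·Cr + Qe·Cₑ)/(Qr + Qe) = 100:
Cₑ = (0.2802·100 − 0.2430·5.000) / 0.03720 = 720.6 µg/L.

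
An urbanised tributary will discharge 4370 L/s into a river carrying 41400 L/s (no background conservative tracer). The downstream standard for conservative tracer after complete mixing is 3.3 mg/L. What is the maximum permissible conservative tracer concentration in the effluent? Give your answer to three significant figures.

At the limit, (Qr·Cr + Qe·Cₑ)/(Qr + Qe) = 3.3:
Cₑ = (45770·3.3 − 41400·0) / 4370 = 34.56 mg/L.

34.6 mg/L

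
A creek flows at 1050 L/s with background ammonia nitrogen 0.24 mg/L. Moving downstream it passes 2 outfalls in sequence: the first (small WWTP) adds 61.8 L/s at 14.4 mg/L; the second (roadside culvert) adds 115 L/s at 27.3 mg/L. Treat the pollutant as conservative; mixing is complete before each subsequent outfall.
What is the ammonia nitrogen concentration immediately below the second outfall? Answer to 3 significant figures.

Below outfall 1: Q → 1112 L/s, C = (1050·0.2400 + 61.80·14.40)/1112 = 1.027 mg/L.
Below outfall 2: Q → 1227 L/s, C = (1112·1.027 + 115.0·27.30)/1227 = 3.490 mg/L.

3.49 mg/L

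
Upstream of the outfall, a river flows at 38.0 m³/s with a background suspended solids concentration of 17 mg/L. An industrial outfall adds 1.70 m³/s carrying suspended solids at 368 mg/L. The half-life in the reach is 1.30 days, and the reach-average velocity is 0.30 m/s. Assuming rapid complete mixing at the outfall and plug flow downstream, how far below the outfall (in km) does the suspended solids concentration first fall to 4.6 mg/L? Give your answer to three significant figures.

94.3 km

Conservation of mass: C = (38.00·17.00 + 1.700·368.0) / 39.70 = 1272/39.70 = 32.03 mg/L.
Half-life 1.30 d → k = ln 2 / 1.30 = 0.5332 d⁻¹.
Set 32.03·exp(−k·t) = 4.6 → t = ln(32.03/4.6)/k = 314500 s = 87.35 h.
Distance = v·t = 0.30·314500 = 94340 m = 94.34 km.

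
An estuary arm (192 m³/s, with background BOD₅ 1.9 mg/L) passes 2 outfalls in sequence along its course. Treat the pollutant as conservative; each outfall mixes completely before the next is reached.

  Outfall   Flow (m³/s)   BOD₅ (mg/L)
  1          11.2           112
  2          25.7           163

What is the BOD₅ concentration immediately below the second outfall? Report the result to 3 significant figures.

25.4 mg/L

After outfall 1: Q = 192.0 + 11.20 = 203.2 m³/s; C = (192.0·1.900 + 11.20·112.0)/203.2 = 7.969 mg/L.
After outfall 2: Q = 203.2 + 25.70 = 228.9 m³/s; C = (203.2·7.969 + 25.70·163.0)/228.9 = 25.37 mg/L.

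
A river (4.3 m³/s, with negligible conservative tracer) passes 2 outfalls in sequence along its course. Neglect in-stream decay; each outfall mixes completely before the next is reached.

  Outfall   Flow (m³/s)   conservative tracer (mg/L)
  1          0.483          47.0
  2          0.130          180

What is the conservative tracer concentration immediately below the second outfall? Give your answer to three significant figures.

After outfall 1: Q = 4.300 + 0.4830 = 4.783 m³/s; C = (4.300·0 + 0.4830·47.00)/4.783 = 4.746 mg/L.
After outfall 2: Q = 4.783 + 0.1300 = 4.913 m³/s; C = (4.783·4.746 + 0.1300·180.0)/4.913 = 9.383 mg/L.

9.38 mg/L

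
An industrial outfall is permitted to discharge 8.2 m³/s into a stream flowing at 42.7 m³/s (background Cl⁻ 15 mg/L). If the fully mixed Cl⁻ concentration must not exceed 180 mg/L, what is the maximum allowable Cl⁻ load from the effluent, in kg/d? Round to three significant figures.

Mass balance at the limit: 42.70·15.00 + 8.200·Cₑ = 50.90·180 → Cₑ = 1039 mg/L.
Load = 8.200 m³/s × 1039 g/m³ × 86 400 s/d = 736300 kg/d.

736000 kg/d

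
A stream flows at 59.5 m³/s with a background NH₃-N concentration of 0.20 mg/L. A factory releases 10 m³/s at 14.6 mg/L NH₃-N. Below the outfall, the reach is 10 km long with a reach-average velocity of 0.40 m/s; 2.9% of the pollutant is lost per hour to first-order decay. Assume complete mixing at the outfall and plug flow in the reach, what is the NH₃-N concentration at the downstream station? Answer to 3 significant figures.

After mixing, C = (59.50·0.2000 + 10.00·14.60) / 69.50 = 157.9/69.50 = 2.272 mg/L.
Travel time t = 10·1000 / 0.40 = 25000 s = 6.944 h.
2.9%/h lost → k = −ln(1 − 0.029) = 0.02943 h⁻¹.
Decay over the reach: 2.272·exp(−kt) = 2.272·0.8152 = 1.852 mg/L.

1.85 mg/L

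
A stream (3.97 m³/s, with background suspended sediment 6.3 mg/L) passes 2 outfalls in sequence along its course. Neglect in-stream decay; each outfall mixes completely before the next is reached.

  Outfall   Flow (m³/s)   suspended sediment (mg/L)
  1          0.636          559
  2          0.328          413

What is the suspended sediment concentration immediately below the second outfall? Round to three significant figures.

105 mg/L

Below outfall 1: Q → 4.606 m³/s, C = (3.970·6.300 + 0.6360·559.0)/4.606 = 82.62 mg/L.
Below outfall 2: Q → 4.934 m³/s, C = (4.606·82.62 + 0.3280·413.0)/4.934 = 104.6 mg/L.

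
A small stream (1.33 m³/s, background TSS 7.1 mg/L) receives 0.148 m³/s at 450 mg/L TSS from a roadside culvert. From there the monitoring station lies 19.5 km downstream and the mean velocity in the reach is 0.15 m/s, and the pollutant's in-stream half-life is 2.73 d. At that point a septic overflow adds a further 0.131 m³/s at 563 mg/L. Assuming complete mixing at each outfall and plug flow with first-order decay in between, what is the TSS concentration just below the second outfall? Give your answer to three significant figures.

Flow-weighted average: C = (1.330·7.100 + 0.1480·450.0) / 1.478 = 76.04/1.478 = 51.45 mg/L; combined flow 1.478 m³/s.
Travel time t = 19.5·1000 / 0.15 = 130000 s = 36.11 h.
Half-life 2.73 d → k = ln 2 / 2.73 = 0.2539 d⁻¹.
After decay, C = 51.45 × e^(−kt) = 51.45 × 0.6825 = 35.11 mg/L.
Second outfall: C = (1.478·35.11 + 0.1310·563.0)/1.609 = 78.09 mg/L.

78.1 mg/L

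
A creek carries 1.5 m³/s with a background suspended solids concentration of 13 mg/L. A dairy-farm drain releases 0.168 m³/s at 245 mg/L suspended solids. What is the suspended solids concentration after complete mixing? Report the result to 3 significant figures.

36.4 mg/L

After mixing, C = (1.500·13.00 + 0.1680·245.0) / 1.668 = 60.66/1.668 = 36.37 mg/L.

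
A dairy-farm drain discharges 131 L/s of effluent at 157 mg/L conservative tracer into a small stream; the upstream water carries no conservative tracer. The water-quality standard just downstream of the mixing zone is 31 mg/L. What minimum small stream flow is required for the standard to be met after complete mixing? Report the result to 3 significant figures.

Set C_mix = 31: (Q·0 + 131.0·157.0) / (Q + 131.0) = 31
→ Q = 131.0·(157.0 − 31)/(31 − 0) = 532.5 L/s.

532 L/s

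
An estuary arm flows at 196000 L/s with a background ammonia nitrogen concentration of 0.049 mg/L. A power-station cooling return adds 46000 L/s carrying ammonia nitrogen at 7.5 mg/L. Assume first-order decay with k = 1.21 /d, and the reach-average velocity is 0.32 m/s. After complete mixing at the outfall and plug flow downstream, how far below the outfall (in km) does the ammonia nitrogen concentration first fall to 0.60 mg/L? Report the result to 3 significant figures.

20.4 km

Conservation of mass: C = (196000·0.04900 + 46000·7.500) / 242000 = 354600/242000 = 1.465 mg/L.
Set 1.465·exp(−k·t) = 0.60 → t = ln(1.465/0.60)/k = 63760 s = 17.71 h.
Distance = v·t = 0.32·63760 = 20400 m = 20.40 km.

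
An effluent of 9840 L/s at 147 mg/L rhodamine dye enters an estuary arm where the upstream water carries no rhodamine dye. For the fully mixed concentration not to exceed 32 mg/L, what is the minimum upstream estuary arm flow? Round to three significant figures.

35400 L/s

Set C_mix = 32: (Q·0 + 9840·147.0) / (Q + 9840) = 32
→ Q = 9840·(147.0 − 32)/(32 − 0) = 35360 L/s.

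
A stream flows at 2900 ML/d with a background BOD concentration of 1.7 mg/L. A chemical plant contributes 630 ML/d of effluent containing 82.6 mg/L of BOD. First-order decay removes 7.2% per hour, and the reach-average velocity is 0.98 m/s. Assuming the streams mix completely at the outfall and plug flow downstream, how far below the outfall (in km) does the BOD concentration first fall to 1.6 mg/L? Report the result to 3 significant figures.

After mixing, C = (2900·1.700 + 630.0·82.60) / 3530 = 56970/3530 = 16.14 mg/L.
7.2%/h lost → k = −ln(1 − 0.072) = 0.07472 h⁻¹.
Set 16.14·exp(−k·t) = 1.6 → t = ln(16.14/1.6)/k = 111300 s = 30.93 h.
Distance = v·t = 0.98·111300 = 109100 m = 109.1 km.

109 km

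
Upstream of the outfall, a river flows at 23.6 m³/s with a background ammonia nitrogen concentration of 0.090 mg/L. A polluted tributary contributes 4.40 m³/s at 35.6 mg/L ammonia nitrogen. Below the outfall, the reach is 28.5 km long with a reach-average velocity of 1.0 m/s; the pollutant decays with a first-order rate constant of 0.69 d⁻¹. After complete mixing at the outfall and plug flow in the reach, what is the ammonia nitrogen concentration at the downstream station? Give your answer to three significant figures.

4.52 mg/L

Mixed concentration C = ΣQC/ΣQ = (23.60·0.09000 + 4.400·35.60) / 28.00 = 158.8/28.00 = 5.670 mg/L.
Travel time t = 28.5·1000 / 1.0 = 28500 s = 7.917 h.
Applying C = C₀e^(−kt): 5.670 × 0.7964 = 4.516 mg/L.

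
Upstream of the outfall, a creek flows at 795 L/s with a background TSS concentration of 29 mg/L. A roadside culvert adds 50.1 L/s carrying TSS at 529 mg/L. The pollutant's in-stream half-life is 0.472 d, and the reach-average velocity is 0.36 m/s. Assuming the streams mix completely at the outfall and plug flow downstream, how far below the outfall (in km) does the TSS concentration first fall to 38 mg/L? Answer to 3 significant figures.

Mixed concentration C = ΣQC/ΣQ = (795.0·29.00 + 50.10·529.0) / 845.1 = 49560/845.1 = 58.64 mg/L.
Half-life 0.472 d → k = ln 2 / 0.472 = 1.469 d⁻¹.
Set 58.64·exp(−k·t) = 38 → t = ln(58.64/38)/k = 25530 s = 7.090 h.
Distance = v·t = 0.36·25530 = 9189 m = 9.189 km.

9.19 km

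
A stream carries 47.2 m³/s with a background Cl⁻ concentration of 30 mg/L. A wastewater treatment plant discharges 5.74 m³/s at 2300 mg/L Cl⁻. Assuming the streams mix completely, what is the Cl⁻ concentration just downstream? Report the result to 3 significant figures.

276 mg/L

Mixed concentration C = ΣQC/ΣQ = (47.20·30.00 + 5.740·2300) / 52.94 = 14620/52.94 = 276.1 mg/L.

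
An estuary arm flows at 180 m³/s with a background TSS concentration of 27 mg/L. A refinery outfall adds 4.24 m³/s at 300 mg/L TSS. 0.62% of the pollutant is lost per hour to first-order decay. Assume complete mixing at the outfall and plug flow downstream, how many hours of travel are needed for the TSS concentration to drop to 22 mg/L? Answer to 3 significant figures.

Flow-weighted average: C = (180.0·27.00 + 4.240·300.0) / 184.2 = 6132/184.2 = 33.28 mg/L.
0.62%/h lost → k = −ln(1 − 0.0062) = 0.006219 h⁻¹.
33.28·exp(−k·t) = 22 → t = ln(33.28/22)/k = 239600 s = 66.57 h.

66.6 h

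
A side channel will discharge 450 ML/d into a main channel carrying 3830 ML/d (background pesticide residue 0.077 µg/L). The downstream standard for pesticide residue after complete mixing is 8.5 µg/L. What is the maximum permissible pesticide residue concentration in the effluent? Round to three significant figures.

80.2 µg/L

At the limit, (Qr·Cr + Qe·Cₑ)/(Qr + Qe) = 8.5:
Cₑ = (4280·8.5 − 3830·0.07700) / 450.0 = 80.19 µg/L.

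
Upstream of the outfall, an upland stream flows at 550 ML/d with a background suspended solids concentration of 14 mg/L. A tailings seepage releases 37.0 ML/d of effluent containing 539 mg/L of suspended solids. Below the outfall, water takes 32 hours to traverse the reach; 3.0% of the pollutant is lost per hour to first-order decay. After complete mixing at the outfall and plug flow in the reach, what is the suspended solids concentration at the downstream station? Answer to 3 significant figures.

17.8 mg/L

Mixed concentration C = ΣQC/ΣQ = (550.0·14.00 + 37.00·539.0) / 587.0 = 27640/587.0 = 47.09 mg/L.
3.0%/h lost → k = −ln(1 − 0.03) = 0.03046 h⁻¹.
After decay, C = 47.09 × e^(−kt) = 47.09 × 0.3773 = 17.77 mg/L.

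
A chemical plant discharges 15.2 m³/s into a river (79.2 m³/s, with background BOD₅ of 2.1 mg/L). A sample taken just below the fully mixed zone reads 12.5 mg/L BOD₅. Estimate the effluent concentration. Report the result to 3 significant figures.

66.7 mg/L

Mass balance: 79.20·2.100 + 15.20·Cₑ = 94.40·12.50
→ Cₑ = (94.40·12.50 − 79.20·2.100) / 15.20 = 66.69 mg/L.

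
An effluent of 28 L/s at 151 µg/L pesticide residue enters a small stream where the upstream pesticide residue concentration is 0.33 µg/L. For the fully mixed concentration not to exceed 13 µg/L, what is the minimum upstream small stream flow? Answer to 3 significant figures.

Set C_mix = 13: (Q·0.3300 + 28.00·151.0) / (Q + 28.00) = 13
→ Q = 28.00·(151.0 − 13)/(13 − 0.3300) = 305.0 L/s.

305 L/s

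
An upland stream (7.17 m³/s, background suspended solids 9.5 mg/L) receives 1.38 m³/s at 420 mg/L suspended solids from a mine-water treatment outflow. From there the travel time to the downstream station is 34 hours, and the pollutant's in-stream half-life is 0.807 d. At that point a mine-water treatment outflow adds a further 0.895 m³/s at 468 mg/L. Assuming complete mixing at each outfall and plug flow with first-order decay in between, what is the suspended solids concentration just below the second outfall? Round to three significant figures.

64.7 mg/L

Mass balance: C = (7.170·9.500 + 1.380·420.0) / 8.550 = 647.7/8.550 = 75.76 mg/L; combined flow 8.550 m³/s.
Half-life 0.807 d → k = ln 2 / 0.807 = 0.8589 d⁻¹.
Applying C = C₀e^(−kt): 75.76 × 0.2962 = 22.44 mg/L.
At the second outfall, C = (8.550·22.44 + 0.8950·468.0) / (8.550 + 0.8950) = 64.66 mg/L.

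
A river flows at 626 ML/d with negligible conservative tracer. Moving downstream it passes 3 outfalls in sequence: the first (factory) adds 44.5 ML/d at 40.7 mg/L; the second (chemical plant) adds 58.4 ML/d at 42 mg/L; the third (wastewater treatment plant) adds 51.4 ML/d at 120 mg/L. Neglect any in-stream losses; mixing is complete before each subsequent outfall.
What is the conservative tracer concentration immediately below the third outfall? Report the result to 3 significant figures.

Below outfall 1: Q → 670.5 ML/d, C = (626.0·0 + 44.50·40.70)/670.5 = 2.701 mg/L.
Below outfall 2: Q → 728.9 ML/d, C = (670.5·2.701 + 58.40·42.00)/728.9 = 5.850 mg/L.
Below outfall 3: Q → 780.3 ML/d, C = (728.9·5.850 + 51.40·120.0)/780.3 = 13.37 mg/L.

13.4 mg/L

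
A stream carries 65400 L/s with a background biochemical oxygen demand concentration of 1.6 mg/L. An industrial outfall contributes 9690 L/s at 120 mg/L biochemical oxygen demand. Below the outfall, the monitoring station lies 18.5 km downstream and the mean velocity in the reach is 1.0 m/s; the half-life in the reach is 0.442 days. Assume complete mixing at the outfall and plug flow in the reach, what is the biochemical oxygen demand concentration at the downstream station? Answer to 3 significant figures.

Conservation of mass: C = (65400·1.600 + 9690·120.0) / 75090 = 1267000/75090 = 16.88 mg/L.
Travel time t = 18.5·1000 / 1.0 = 18500 s = 5.139 h.
Half-life 0.442 d → k = ln 2 / 0.442 = 1.568 d⁻¹.
After decay, C = 16.88 × e^(−kt) = 16.88 × 0.7148 = 12.06 mg/L.

12.1 mg/L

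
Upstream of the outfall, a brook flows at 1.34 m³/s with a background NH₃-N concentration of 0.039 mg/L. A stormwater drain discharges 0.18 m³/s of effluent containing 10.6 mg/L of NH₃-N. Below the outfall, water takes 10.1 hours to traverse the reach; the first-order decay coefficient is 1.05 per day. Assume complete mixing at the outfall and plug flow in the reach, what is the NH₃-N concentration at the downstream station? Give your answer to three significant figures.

0.829 mg/L

After mixing, C = (1.340·0.03900 + 0.1800·10.60) / 1.520 = 1.960/1.520 = 1.290 mg/L.
First-order decay: C = 1.290·exp(−k·t) = 1.290·0.6428 = 0.8290 mg/L.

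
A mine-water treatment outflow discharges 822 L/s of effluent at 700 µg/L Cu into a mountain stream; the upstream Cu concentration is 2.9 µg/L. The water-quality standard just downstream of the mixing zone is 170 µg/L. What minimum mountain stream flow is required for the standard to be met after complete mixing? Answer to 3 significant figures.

2610 L/s

Set C_mix = 170: (Q·2.900 + 822.0·700.0) / (Q + 822.0) = 170
→ Q = 822.0·(700.0 − 170)/(170 − 2.900) = 2607 L/s.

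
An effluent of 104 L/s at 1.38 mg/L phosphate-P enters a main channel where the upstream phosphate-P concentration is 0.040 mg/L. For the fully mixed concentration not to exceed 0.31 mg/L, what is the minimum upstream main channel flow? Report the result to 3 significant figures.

Set C_mix = 0.31: (Q·0.04000 + 104.0·1.380) / (Q + 104.0) = 0.31
→ Q = 104.0·(1.380 − 0.31)/(0.31 − 0.04000) = 412.1 L/s.

412 L/s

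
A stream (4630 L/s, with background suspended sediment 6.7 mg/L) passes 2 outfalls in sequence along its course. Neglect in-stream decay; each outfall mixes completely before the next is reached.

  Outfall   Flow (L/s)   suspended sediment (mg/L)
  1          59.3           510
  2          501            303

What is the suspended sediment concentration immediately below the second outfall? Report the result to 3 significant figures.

Below outfall 1: Q → 4689 L/s, C = (4630·6.700 + 59.30·510.0)/4689 = 13.06 mg/L.
Below outfall 2: Q → 5190 L/s, C = (4689·13.06 + 501.0·303.0)/5190 = 41.05 mg/L.

41.1 mg/L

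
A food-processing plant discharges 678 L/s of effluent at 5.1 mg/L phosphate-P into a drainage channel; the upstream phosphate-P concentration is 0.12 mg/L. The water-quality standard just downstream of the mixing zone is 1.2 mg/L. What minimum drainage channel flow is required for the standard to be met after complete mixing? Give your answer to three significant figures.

2450 L/s

Set C_mix = 1.2: (Q·0.1200 + 678.0·5.100) / (Q + 678.0) = 1.2
→ Q = 678.0·(5.100 − 1.2)/(1.2 − 0.1200) = 2448 L/s.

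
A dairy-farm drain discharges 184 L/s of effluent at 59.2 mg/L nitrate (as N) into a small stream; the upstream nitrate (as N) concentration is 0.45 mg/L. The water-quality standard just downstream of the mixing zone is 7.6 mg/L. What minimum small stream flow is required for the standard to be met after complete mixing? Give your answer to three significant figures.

1330 L/s

Set C_mix = 7.6: (Q·0.4500 + 184.0·59.20) / (Q + 184.0) = 7.6
→ Q = 184.0·(59.20 − 7.6)/(7.6 − 0.4500) = 1328 L/s.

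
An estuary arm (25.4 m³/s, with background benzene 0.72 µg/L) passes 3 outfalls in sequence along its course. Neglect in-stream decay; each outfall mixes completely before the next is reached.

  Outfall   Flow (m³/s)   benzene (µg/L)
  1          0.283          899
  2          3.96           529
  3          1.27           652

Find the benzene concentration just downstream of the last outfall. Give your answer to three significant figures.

103 µg/L

Below outfall 1: Q → 25.68 m³/s, C = (25.40·0.7200 + 0.2830·899.0)/25.68 = 10.62 µg/L.
Below outfall 2: Q → 29.64 m³/s, C = (25.68·10.62 + 3.960·529.0)/29.64 = 79.87 µg/L.
Below outfall 3: Q → 30.91 m³/s, C = (29.64·79.87 + 1.270·652.0)/30.91 = 103.4 µg/L.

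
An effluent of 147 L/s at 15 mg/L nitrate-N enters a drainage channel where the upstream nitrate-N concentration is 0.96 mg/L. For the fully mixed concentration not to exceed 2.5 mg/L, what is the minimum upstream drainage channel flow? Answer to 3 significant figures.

Set C_mix = 2.5: (Q·0.9600 + 147.0·15.00) / (Q + 147.0) = 2.5
→ Q = 147.0·(15.00 − 2.5)/(2.5 − 0.9600) = 1193 L/s.

1190 L/s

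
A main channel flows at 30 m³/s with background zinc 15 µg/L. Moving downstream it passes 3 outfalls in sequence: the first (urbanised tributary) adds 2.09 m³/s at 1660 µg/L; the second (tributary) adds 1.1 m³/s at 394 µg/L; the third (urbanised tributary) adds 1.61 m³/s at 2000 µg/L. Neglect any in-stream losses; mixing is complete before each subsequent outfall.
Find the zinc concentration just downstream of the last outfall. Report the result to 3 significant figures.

After outfall 1: Q = 30.00 + 2.090 = 32.09 m³/s; C = (30.00·15.00 + 2.090·1660)/32.09 = 122.1 µg/L.
After outfall 2: Q = 32.09 + 1.100 = 33.19 m³/s; C = (32.09·122.1 + 1.100·394.0)/33.19 = 131.1 µg/L.
After outfall 3: Q = 33.19 + 1.610 = 34.80 m³/s; C = (33.19·131.1 + 1.610·2000)/34.80 = 217.6 µg/L.

218 µg/L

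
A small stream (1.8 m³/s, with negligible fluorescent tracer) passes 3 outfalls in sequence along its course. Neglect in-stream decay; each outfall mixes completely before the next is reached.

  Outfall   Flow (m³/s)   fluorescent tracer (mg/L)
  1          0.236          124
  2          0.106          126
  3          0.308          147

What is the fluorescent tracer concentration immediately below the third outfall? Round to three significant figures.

35.9 mg/L

Outfall 1: combined Q = 2.036 m³/s; C = (1.800·0 + 0.2360·124.0)/2.036 = 14.37 mg/L.
Outfall 2: combined Q = 2.142 m³/s; C = (2.036·14.37 + 0.1060·126.0)/2.142 = 19.90 mg/L.
Outfall 3: combined Q = 2.450 m³/s; C = (2.142·19.90 + 0.3080·147.0)/2.450 = 35.88 mg/L.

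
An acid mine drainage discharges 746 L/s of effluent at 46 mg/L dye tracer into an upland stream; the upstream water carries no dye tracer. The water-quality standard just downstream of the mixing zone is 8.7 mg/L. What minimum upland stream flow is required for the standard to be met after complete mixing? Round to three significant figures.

3200 L/s

Set C_mix = 8.7: (Q·0 + 746.0·46.00) / (Q + 746.0) = 8.7
→ Q = 746.0·(46.00 − 8.7)/(8.7 − 0) = 3198 L/s.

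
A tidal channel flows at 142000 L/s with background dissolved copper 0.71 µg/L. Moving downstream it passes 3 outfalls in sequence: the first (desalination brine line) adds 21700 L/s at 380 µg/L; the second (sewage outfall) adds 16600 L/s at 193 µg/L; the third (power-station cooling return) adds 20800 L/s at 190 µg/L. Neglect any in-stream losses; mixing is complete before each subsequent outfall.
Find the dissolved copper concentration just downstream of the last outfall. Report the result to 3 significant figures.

Below outfall 1: Q → 163700 L/s, C = (142000·0.7100 + 21700·380.0)/163700 = 50.99 µg/L.
Below outfall 2: Q → 180300 L/s, C = (163700·50.99 + 16600·193.0)/180300 = 64.06 µg/L.
Below outfall 3: Q → 201100 L/s, C = (180300·64.06 + 20800·190.0)/201100 = 77.09 µg/L.

77.1 µg/L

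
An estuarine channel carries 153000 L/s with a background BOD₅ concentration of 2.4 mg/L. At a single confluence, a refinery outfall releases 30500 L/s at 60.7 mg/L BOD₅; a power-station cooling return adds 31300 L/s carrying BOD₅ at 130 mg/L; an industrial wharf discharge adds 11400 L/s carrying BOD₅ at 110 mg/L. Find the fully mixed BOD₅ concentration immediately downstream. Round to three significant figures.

33.3 mg/L

Mixed concentration C = ΣQC/ΣQ = (153000·2.400 + 30500·60.70 + 31300·130.0 + 11400·110.0) / 226200 = 7542000/226200 = 33.34 mg/L.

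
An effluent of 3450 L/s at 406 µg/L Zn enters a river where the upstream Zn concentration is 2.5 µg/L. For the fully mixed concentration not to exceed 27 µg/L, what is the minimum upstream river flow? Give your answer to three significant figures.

53400 L/s

Set C_mix = 27: (Q·2.500 + 3450·406.0) / (Q + 3450) = 27
→ Q = 3450·(406.0 − 27)/(27 − 2.500) = 53370 L/s.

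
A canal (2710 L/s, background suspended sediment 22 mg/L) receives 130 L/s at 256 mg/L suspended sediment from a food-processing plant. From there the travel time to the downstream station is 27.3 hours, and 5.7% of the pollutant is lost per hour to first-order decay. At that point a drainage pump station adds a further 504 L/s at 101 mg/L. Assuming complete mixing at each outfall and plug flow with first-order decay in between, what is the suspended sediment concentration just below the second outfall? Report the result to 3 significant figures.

20.8 mg/L

After mixing, C = (2710·22.00 + 130.0·256.0) / 2840 = 92900/2840 = 32.71 mg/L; combined flow 2840 L/s.
5.7%/h lost → k = −ln(1 − 0.057) = 0.05869 h⁻¹.
Decay over the reach: 32.71·exp(−kt) = 32.71·0.2015 = 6.590 mg/L.
Second outfall: C = (2840·6.590 + 504.0·101.0)/3344 = 20.82 mg/L.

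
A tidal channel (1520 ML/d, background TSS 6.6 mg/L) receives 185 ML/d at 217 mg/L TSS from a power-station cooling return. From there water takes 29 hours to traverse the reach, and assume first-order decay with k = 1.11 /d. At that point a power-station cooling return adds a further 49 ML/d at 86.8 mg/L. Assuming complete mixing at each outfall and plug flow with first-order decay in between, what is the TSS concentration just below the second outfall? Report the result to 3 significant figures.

Mass balance: C = (1520·6.600 + 185.0·217.0) / 1705 = 50180/1705 = 29.43 mg/L; combined flow 1705 ML/d.
Applying C = C₀e^(−kt): 29.43 × 0.2615 = 7.696 mg/L.
Second outfall: C = (1705·7.696 + 49.00·86.80)/1754 = 9.906 mg/L.

9.91 mg/L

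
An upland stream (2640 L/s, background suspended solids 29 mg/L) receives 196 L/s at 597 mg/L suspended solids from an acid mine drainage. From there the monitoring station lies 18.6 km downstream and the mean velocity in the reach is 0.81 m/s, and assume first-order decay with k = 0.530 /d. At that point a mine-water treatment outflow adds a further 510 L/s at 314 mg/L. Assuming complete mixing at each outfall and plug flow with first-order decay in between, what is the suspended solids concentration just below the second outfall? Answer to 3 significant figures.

98.1 mg/L

Conservation of mass: C = (2640·29.00 + 196.0·597.0) / 2836 = 193600/2836 = 68.26 mg/L; combined flow 2836 L/s.
Travel time t = 18.6·1000 / 0.81 = 22960 s = 6.379 h.
Applying C = C₀e^(−kt): 68.26 × 0.8686 = 59.29 mg/L.
Second outfall: C = (2836·59.29 + 510.0·314.0)/3346 = 98.11 mg/L.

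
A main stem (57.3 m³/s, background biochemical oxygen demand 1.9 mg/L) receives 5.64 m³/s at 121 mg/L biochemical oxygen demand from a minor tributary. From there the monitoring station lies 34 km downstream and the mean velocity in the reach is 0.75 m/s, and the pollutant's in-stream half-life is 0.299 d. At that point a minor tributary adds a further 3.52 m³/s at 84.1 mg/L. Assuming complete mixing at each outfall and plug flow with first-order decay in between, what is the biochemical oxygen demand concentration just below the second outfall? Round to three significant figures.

7.98 mg/L

Conservation of mass: C = (57.30·1.900 + 5.640·121.0) / 62.94 = 791.3/62.94 = 12.57 mg/L; combined flow 62.94 m³/s.
Travel time t = 34·1000 / 0.75 = 45330 s = 12.59 h.
Half-life 0.299 d → k = ln 2 / 0.299 = 2.318 d⁻¹.
Decay over the reach: 12.57·exp(−kt) = 12.57·0.2963 = 3.725 mg/L.
At the second outfall, C = (62.94·3.725 + 3.520·84.10) / (62.94 + 3.520) = 7.982 mg/L.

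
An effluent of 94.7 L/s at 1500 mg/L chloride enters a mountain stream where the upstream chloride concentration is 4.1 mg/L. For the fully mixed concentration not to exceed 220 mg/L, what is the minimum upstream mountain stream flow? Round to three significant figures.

Set C_mix = 220: (Q·4.100 + 94.70·1500) / (Q + 94.70) = 220
→ Q = 94.70·(1500 − 220)/(220 − 4.100) = 561.4 L/s.

561 L/s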